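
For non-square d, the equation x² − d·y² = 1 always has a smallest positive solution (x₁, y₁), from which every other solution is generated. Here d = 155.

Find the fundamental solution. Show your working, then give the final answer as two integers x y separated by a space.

249 20

√155 → a₀=12, period (2,4,2,24); ℓ=4 even so k=3
a_0=12:  p_0=12·1+0=12,  q_0=12·0+1=1
a_1=2:  p_1=2·12+1=25,  q_1=2·1+0=2
a_2=4:  p_2=4·25+12=112,  q_2=4·2+1=9
a_3=2:  p_3=2·112+25=249,  q_3=2·9+2=20
fundamental: x₁=249, y₁=20  (since 62001 − 155·400 = 1)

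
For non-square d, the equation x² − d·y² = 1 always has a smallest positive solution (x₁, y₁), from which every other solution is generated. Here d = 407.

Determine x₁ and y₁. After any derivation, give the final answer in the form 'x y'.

d=407: √d = [20; 5,1,2,1,5,40] (ℓ=6, even), read p_5/q_5
k=0  a_k=20  p_k/q_k = 20/1
…
k=2  a_k=1  p_k/q_k = 121/6
k=3  a_k=2  p_k/q_k = 343/17
k=4  a_k=1  p_k/q_k = 464/23
k=5  a_k=5  p_k/q_k = 2663/132
→ (2663, 132).  Check: 2663²=7091569, 407·132²=7091568, difference 1.

2663 132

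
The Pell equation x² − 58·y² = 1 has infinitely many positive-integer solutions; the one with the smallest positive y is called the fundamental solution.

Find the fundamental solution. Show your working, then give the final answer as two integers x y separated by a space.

19603 2574

√58 → a₀=7, period (1,1,1,1,1,1,14); ℓ=7 odd so k=13
i=0: a=7 ⇒ p=7, q=1
…
i=2: a=1 ⇒ p=15, q=2
i=3: a=1 ⇒ p=23, q=3
i=4: a=1 ⇒ p=38, q=5
i=5: a=1 ⇒ p=61, q=8
i=6: a=1 ⇒ p=99, q=13
i=7: a=14 ⇒ p=1447, q=190
…
i=9: a=1 ⇒ p=2993, q=393
i=10: a=1 ⇒ p=4539, q=596
i=11: a=1 ⇒ p=7532, q=989
i=12: a=1 ⇒ p=12071, q=1585
i=13: a=1 ⇒ p=19603, q=2574
fundamental: x₁=19603, y₁=2574  (since 384277609 − 58·6625476 = 1)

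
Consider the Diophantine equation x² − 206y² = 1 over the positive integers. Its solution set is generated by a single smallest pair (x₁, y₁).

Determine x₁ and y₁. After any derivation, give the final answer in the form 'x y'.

[14; 2,1,5,14,5,1,2,28] for √206; ℓ=8 ⇒ convergent index 7
i=0: a=14 ⇒ p=14, q=1
i=1: a=2 ⇒ p=29, q=2
…
i=3: a=5 ⇒ p=244, q=17
i=4: a=14 ⇒ p=3459, q=241
i=5: a=5 ⇒ p=17539, q=1222
i=6: a=1 ⇒ p=20998, q=1463
i=7: a=2 ⇒ p=59535, q=4148
(x₁, y₁) = (59535, 4148);  59535² − 206·4148² = 1 ✓

59535 4148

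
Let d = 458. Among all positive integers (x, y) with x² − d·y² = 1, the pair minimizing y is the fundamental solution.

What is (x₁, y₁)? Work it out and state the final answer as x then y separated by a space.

d=458: √d = [21; 2,2,42] (ℓ=3, odd), read p_5/q_5
i=0: a=21 ⇒ p=21, q=1
i=1: a=2 ⇒ p=43, q=2
…
i=4: a=2 ⇒ p=9181, q=429
i=5: a=2 ⇒ p=22899, q=1070
(x₁, y₁) = (22899, 1070);  22899² − 458·1070² = 1 ✓

22899 1070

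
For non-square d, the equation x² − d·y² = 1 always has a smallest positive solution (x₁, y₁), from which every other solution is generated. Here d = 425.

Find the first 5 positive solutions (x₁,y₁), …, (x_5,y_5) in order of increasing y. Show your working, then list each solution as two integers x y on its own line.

143649 6968
41270070401 2001892464
11856808685922849 575139701115304
3406437421806992601601 165236485849022716128
978662658398448551768841249 47472111910877388597026840

√425 = [20; 1,1,1,1,1,1,40, …], period ℓ=7 (odd) → k=13
i=0: a=20 ⇒ p=20, q=1
…
i=4: a=1 ⇒ p=103, q=5
…
i=12: a=1 ⇒ p=88420, q=4289
i=13: a=1 ⇒ p=143649, q=6968
→ (143649, 6968).  Check: 143649²=20635035201, 425·6968²=20635035200, difference 1.
k=2:  x_2 = 143649·143649+425·6968·6968 = 41270070401,  y_2 = 143649·6968+6968·143649 = 2001892464
k=3:  x_3 = 143649·41270070401+425·6968·2001892464 = 11856808685922849,  y_3 = 143649·2001892464+6968·41270070401 = 575139701115304
k=4:  x_4 = 143649·11856808685922849+425·6968·575139701115304 = 3406437421806992601601,  y_4 = 143649·575139701115304+6968·11856808685922849 = 165236485849022716128
k=5:  x_5 = 143649·3406437421806992601601+425·6968·165236485849022716128 = 978662658398448551768841249,  y_5 = 143649·165236485849022716128+6968·3406437421806992601601 = 47472111910877388597026840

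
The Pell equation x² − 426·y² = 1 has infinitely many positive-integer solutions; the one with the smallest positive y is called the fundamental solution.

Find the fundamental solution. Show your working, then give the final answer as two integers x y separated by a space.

88751 4300

√426 → a₀=20, period (1,1,1,3,2,6,2,3,1,1,1,40); ℓ=12 even so k=11
a_0=20:  p_0=20·1+0=20,  q_0=20·0+1=1
a_1=1:  p_1=1·20+1=21,  q_1=1·1+0=1
…
a_3=1:  p_3=1·41+21=62,  q_3=1·2+1=3
a_4=3:  p_4=3·62+41=227,  q_4=3·3+2=11
a_5=2:  p_5=2·227+62=516,  q_5=2·11+3=25
a_6=6:  p_6=6·516+227=3323,  q_6=6·25+11=161
a_7=2:  p_7=2·3323+516=7162,  q_7=2·161+25=347
a_8=3:  p_8=3·7162+3323=24809,  q_8=3·347+161=1202
…
a_10=1:  p_10=1·31971+24809=56780,  q_10=1·1549+1202=2751
a_11=1:  p_11=1·56780+31971=88751,  q_11=1·2751+1549=4300
(x₁, y₁) = (88751, 4300);  88751² − 426·4300² = 1 ✓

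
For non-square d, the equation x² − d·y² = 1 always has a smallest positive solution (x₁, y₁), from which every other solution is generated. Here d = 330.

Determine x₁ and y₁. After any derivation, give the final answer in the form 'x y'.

√330 = [18; 6,36, …], period ℓ=2 (even) → k=1
k=0  a_k=18  p_k/q_k = 18/1
k=1  a_k=6  p_k/q_k = 109/6
(x₁, y₁) = (109, 6);  109² − 330·6² = 1 ✓

109 6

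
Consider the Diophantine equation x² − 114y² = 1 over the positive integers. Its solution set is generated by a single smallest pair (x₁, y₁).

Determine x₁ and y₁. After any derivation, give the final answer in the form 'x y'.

d=114: √d = [10; 1,2,10,2,1,20] (ℓ=6, even), read p_5/q_5
a_0=10:  p_0=10·1+0=10,  q_0=10·0+1=1
a_1=1:  p_1=1·10+1=11,  q_1=1·1+0=1
a_2=2:  p_2=2·11+10=32,  q_2=2·1+1=3
…
a_4=2:  p_4=2·331+32=694,  q_4=2·31+3=65
a_5=1:  p_5=1·694+331=1025,  q_5=1·65+31=96
(x₁, y₁) = (1025, 96);  1025² − 114·96² = 1 ✓

1025 96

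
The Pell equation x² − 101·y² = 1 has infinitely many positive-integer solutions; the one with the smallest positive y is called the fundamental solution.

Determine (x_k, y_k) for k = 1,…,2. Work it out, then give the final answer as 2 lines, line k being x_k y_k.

201 20
80801 8040

√101 → a₀=10, period (20); ℓ=1 odd so k=1
step 0: (10, 1)  from 10·(1,0) + (0,1)
step 1: (201, 20)  from 20·(10,1) + (1,0)
fundamental: x₁=201, y₁=20  (since 40401 − 101·400 = 1)
n=2: (201,20)∘(201,20) = (201·201+101·20·20, 201·20+20·201) = (80801,8040)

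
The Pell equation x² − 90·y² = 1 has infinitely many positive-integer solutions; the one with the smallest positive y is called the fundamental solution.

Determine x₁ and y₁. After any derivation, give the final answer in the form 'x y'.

√90 = [9; 2,18, …], period ℓ=2 (even) → k=1
i=0: a=9 ⇒ p=9, q=1
i=1: a=2 ⇒ p=19, q=2
fundamental: x₁=19, y₁=2  (since 361 − 90·4 = 1)

19 2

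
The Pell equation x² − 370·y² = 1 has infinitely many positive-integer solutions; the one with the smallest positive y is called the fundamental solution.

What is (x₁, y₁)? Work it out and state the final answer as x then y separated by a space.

√370 → a₀=19, period (4,4,38); ℓ=3 odd so k=5
k=0  a_k=19  p_k/q_k = 19/1
k=1  a_k=4  p_k/q_k = 77/4
k=2  a_k=4  p_k/q_k = 327/17
…
k=4  a_k=4  p_k/q_k = 50339/2617
k=5  a_k=4  p_k/q_k = 213859/11118
→ (213859, 11118).  Check: 213859²=45735671881, 370·11118²=45735671880, difference 1.

213859 11118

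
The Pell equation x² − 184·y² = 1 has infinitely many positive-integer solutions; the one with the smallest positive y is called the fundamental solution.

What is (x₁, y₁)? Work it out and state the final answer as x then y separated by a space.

24335 1794

√184 → a₀=13, period (1,1,3,2,1,2,1,2,3,1,1,26); ℓ=12 even so k=11
k=0  a_k=13  p_k/q_k = 13/1
…
k=3  a_k=3  p_k/q_k = 95/7
…
k=6  a_k=2  p_k/q_k = 841/62
…
k=10  a_k=1  p_k/q_k = 13741/1013
k=11  a_k=1  p_k/q_k = 24335/1794
fundamental: x₁=24335, y₁=1794  (since 592192225 − 184·3218436 = 1)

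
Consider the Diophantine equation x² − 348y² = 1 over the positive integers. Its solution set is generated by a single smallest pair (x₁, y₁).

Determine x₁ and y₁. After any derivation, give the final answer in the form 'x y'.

1567 84

d=348: √d = [18; 1,1,1,8,1,1,1,36] (ℓ=8, even), read p_7/q_7
i=0: a=18 ⇒ p=18, q=1
…
i=4: a=8 ⇒ p=485, q=26
…
i=6: a=1 ⇒ p=1026, q=55
i=7: a=1 ⇒ p=1567, q=84
fundamental: x₁=1567, y₁=84  (since 2455489 − 348·7056 = 1)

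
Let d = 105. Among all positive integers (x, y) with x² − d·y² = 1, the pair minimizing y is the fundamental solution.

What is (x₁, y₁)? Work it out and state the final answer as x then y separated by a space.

√105 = [10; 4,20, …], period ℓ=2 (even) → k=1
step 0: (10, 1)  from 10·(1,0) + (0,1)
step 1: (41, 4)  from 4·(10,1) + (1,0)
(x₁, y₁) = (41, 4);  41² − 105·4² = 1 ✓

41 4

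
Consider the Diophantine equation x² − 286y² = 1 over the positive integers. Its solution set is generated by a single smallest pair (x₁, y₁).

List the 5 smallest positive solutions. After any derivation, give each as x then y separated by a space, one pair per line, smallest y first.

561835 33222
631317134449 37330564740
709392124465745995 41947235681362578
797122648497793485067201 47134850318039357456520
895702806436806213240996001675 52964017256829337557486465822

√286 = [16; 1,10,3,3,2,3,3,10,1,32, …], period ℓ=10 (even) → k=9
k=0  a_k=16  p_k/q_k = 16/1
k=1  a_k=1  p_k/q_k = 17/1
k=2  a_k=10  p_k/q_k = 186/11
k=3  a_k=3  p_k/q_k = 575/34
…
k=8  a_k=10  p_k/q_k = 512132/30283
k=9  a_k=1  p_k/q_k = 561835/33222
→ (561835, 33222).  Check: 561835²=315658567225, 286·33222²=315658567224, difference 1.
(x_2, y_2) = (561835·561835 + 286·33222·33222, 561835·33222 + 33222·561835) = (631317134449, 37330564740)
(x_3, y_3) = (561835·631317134449 + 286·33222·37330564740, 561835·37330564740 + 33222·631317134449) = (709392124465745995, 41947235681362578)
(x_4, y_4) = (561835·709392124465745995 + 286·33222·41947235681362578, 561835·41947235681362578 + 33222·709392124465745995) = (797122648497793485067201, 47134850318039357456520)
(x_5, y_5) = (561835·797122648497793485067201 + 286·33222·47134850318039357456520, 561835·47134850318039357456520 + 33222·797122648497793485067201) = (895702806436806213240996001675, 52964017256829337557486465822)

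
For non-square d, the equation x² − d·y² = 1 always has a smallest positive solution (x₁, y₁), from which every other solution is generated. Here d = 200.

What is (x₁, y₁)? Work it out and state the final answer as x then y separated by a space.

√200 → a₀=14, period (7,28); ℓ=2 even so k=1
step 0: (14, 1)  from 14·(1,0) + (0,1)
step 1: (99, 7)  from 7·(14,1) + (1,0)
fundamental: x₁=99, y₁=7  (since 9801 − 200·49 = 1)

99 7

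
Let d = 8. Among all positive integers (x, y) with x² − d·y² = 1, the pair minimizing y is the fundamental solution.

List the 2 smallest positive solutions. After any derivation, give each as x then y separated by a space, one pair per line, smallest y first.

3 1
17 6

d=8: √d = [2; 1,4] (ℓ=2, even), read p_1/q_1
a_0=2:  p_0=2·1+0=2,  q_0=2·0+1=1
a_1=1:  p_1=1·2+1=3,  q_1=1·1+0=1
fundamental: x₁=3, y₁=1  (since 9 − 8·1 = 1)
(x_2, y_2) = (3·3 + 8·1·1, 3·1 + 1·3) = (17, 6)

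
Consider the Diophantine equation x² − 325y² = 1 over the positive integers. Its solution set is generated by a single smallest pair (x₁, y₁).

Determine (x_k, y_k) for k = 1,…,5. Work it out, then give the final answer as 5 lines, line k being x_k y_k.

√325 = [18; 36, …], period ℓ=1 (odd) → k=1
k=0  a_k=18  p_k/q_k = 18/1
k=1  a_k=36  p_k/q_k = 649/36
fundamental: x₁=649, y₁=36  (since 421201 − 325·1296 = 1)
(649+36√325)^2 = 842401 + 46728√325
(649+36√325)^3 = 1093435849 + 60652908√325
(649+36√325)^4 = 1419278889601 + 78727427856√325
(649+36√325)^5 = 1842222905266249 + 102188140704180√325

649 36
842401 46728
1093435849 60652908
1419278889601 78727427856
1842222905266249 102188140704180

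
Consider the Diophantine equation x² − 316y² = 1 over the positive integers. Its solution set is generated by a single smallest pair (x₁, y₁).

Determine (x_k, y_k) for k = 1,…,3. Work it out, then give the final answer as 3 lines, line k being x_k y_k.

12799 720
327628801 18430560
8386642035199 471785474160

√316 → a₀=17, period (1,3,2,8,2,3,1,34); ℓ=8 even so k=7
step 0: (17, 1)  from 17·(1,0) + (0,1)
…
step 2: (71, 4)  from 3·(18,1) + (17,1)
…
step 6: (9937, 559)  from 3·(2862,161) + (1351,76)
step 7: (12799, 720)  from 1·(9937,559) + (2862,161)
(x₁, y₁) = (12799, 720);  12799² − 316·720² = 1 ✓
k=2:  x_2 = 12799·12799+316·720·720 = 327628801,  y_2 = 12799·720+720·12799 = 18430560
k=3:  x_3 = 12799·327628801+316·720·18430560 = 8386642035199,  y_3 = 12799·18430560+720·327628801 = 471785474160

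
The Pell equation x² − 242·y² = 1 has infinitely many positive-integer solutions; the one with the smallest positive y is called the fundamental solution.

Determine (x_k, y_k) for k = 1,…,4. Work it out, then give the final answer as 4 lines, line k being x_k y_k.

√242 = [15; 1,1,3,1,14,1,3,1,1,30, …], period ℓ=10 (even) → k=9
a_0=15:  p_0=15·1+0=15,  q_0=15·0+1=1
a_1=1:  p_1=1·15+1=16,  q_1=1·1+0=1
a_2=1:  p_2=1·16+15=31,  q_2=1·1+1=2
a_3=3:  p_3=3·31+16=109,  q_3=3·2+1=7
a_4=1:  p_4=1·109+31=140,  q_4=1·7+2=9
a_5=14:  p_5=14·140+109=2069,  q_5=14·9+7=133
a_6=1:  p_6=1·2069+140=2209,  q_6=1·133+9=142
a_7=3:  p_7=3·2209+2069=8696,  q_7=3·142+133=559
a_8=1:  p_8=1·8696+2209=10905,  q_8=1·559+142=701
a_9=1:  p_9=1·10905+8696=19601,  q_9=1·701+559=1260
→ (19601, 1260).  Check: 19601²=384199201, 242·1260²=384199200, difference 1.
(19601+1260√242)^2 = 768398401 + 49394520√242
(19601+1260√242)^3 = 30122754096401 + 1936363971780√242
(19601+1260√242)^4 = 1180872205318713601 + 75909340372325040√242

19601 1260
768398401 49394520
30122754096401 1936363971780
1180872205318713601 75909340372325040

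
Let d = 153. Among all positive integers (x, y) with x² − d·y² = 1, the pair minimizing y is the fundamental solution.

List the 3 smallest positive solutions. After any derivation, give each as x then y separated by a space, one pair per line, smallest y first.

[12; 2,1,2,2,2,1,2,24] for √153; ℓ=8 ⇒ convergent index 7
a_0=12:  p_0=12·1+0=12,  q_0=12·0+1=1
a_1=2:  p_1=2·12+1=25,  q_1=2·1+0=2
a_2=1:  p_2=1·25+12=37,  q_2=1·2+1=3
…
a_5=2:  p_5=2·235+99=569,  q_5=2·19+8=46
a_6=1:  p_6=1·569+235=804,  q_6=1·46+19=65
a_7=2:  p_7=2·804+569=2177,  q_7=2·65+46=176
(x₁, y₁) = (2177, 176);  2177² − 153·176² = 1 ✓
(x_2, y_2) = (2177·2177 + 153·176·176, 2177·176 + 176·2177) = (9478657, 766304)
(x_3, y_3) = (2177·9478657 + 153·176·766304, 2177·766304 + 176·9478657) = (41270070401, 3336487440)

2177 176
9478657 766304
41270070401 3336487440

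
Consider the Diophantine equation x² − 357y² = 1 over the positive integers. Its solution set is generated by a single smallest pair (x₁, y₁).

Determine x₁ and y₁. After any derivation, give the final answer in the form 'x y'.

√357 = [18; 1,8,2,8,1,36, …], period ℓ=6 (even) → k=5
k=0  a_k=18  p_k/q_k = 18/1
k=1  a_k=1  p_k/q_k = 19/1
k=2  a_k=8  p_k/q_k = 170/9
…
k=4  a_k=8  p_k/q_k = 3042/161
k=5  a_k=1  p_k/q_k = 3401/180
fundamental: x₁=3401, y₁=180  (since 11566801 − 357·32400 = 1)

3401 180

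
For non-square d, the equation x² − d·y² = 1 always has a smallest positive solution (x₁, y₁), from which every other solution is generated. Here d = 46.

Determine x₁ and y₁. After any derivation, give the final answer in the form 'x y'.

√46 = [6; 1,3,1,1,2,6,2,1,1,3,1,12, …], period ℓ=12 (even) → k=11
a_0=6:  p_0=6·1+0=6,  q_0=6·0+1=1
…
a_2=3:  p_2=3·7+6=27,  q_2=3·1+1=4
a_3=1:  p_3=1·27+7=34,  q_3=1·4+1=5
a_4=1:  p_4=1·34+27=61,  q_4=1·5+4=9
a_5=2:  p_5=2·61+34=156,  q_5=2·9+5=23
a_6=6:  p_6=6·156+61=997,  q_6=6·23+9=147
a_7=2:  p_7=2·997+156=2150,  q_7=2·147+23=317
a_8=1:  p_8=1·2150+997=3147,  q_8=1·317+147=464
a_9=1:  p_9=1·3147+2150=5297,  q_9=1·464+317=781
a_10=3:  p_10=3·5297+3147=19038,  q_10=3·781+464=2807
a_11=1:  p_11=1·19038+5297=24335,  q_11=1·2807+781=3588
fundamental: x₁=24335, y₁=3588  (since 592192225 − 46·12873744 = 1)

24335 3588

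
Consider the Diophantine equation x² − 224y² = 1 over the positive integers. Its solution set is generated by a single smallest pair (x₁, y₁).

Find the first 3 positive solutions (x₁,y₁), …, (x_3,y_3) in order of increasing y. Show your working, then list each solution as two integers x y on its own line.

15 1
449 30
13455 899

√224 = [14; 1,28, …], period ℓ=2 (even) → k=1
k=0  a_k=14  p_k/q_k = 14/1
k=1  a_k=1  p_k/q_k = 15/1
→ (15, 1).  Check: 15²=225, 224·1²=224, difference 1.
n=2: (15,1)∘(15,1) = (15·15+224·1·1, 15·1+1·15) = (449,30)
n=3: (449,30)∘(15,1) = (15·449+224·1·30, 15·30+1·449) = (13455,899)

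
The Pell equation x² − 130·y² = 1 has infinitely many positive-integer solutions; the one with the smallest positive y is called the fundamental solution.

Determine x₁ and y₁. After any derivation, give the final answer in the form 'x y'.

√130 → a₀=11, period (2,2,22); ℓ=3 odd so k=5
k=0  a_k=11  p_k/q_k = 11/1
k=1  a_k=2  p_k/q_k = 23/2
k=2  a_k=2  p_k/q_k = 57/5
k=3  a_k=22  p_k/q_k = 1277/112
k=4  a_k=2  p_k/q_k = 2611/229
k=5  a_k=2  p_k/q_k = 6499/570
(x₁, y₁) = (6499, 570);  6499² − 130·570² = 1 ✓

6499 570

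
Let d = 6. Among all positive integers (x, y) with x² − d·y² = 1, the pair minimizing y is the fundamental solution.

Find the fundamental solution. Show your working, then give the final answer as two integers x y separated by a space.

√6 → a₀=2, period (2,4); ℓ=2 even so k=1
a_0=2:  p_0=2·1+0=2,  q_0=2·0+1=1
a_1=2:  p_1=2·2+1=5,  q_1=2·1+0=2
(x₁, y₁) = (5, 2);  5² − 6·2² = 1 ✓

5 2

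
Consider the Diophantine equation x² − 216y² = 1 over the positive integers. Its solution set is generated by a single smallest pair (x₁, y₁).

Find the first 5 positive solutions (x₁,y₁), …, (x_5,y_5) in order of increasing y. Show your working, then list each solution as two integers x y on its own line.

[14; 1,2,3,2,1,28] for √216; ℓ=6 ⇒ convergent index 5
i=0: a=14 ⇒ p=14, q=1
i=1: a=1 ⇒ p=15, q=1
…
i=3: a=3 ⇒ p=147, q=10
i=4: a=2 ⇒ p=338, q=23
i=5: a=1 ⇒ p=485, q=33
(x₁, y₁) = (485, 33);  485² − 216·33² = 1 ✓
(x_2, y_2) = (485·485 + 216·33·33, 485·33 + 33·485) = (470449, 32010)
(x_3, y_3) = (485·470449 + 216·33·32010, 485·32010 + 33·470449) = (456335045, 31049667)
(x_4, y_4) = (485·456335045 + 216·33·31049667, 485·31049667 + 33·456335045) = (442644523201, 30118144980)
(x_5, y_5) = (485·442644523201 + 216·33·30118144980, 485·30118144980 + 33·442644523201) = (429364731169925, 29214569580933)

485 33
470449 32010
456335045 31049667
442644523201 30118144980
429364731169925 29214569580933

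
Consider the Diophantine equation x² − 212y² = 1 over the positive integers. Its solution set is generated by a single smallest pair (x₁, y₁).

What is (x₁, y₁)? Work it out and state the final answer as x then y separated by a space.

d=212: √d = [14; 1,1,3,1,1,…,1,1,28] (ℓ=14, even), read p_13/q_13
i=0: a=14 ⇒ p=14, q=1
…
i=4: a=1 ⇒ p=131, q=9
i=5: a=1 ⇒ p=233, q=16
i=6: a=1 ⇒ p=364, q=25
…
i=9: a=1 ⇒ p=5198, q=357
…
i=12: a=1 ⇒ p=37114, q=2549
i=13: a=1 ⇒ p=66249, q=4550
fundamental: x₁=66249, y₁=4550  (since 4388930001 − 212·20702500 = 1)

66249 4550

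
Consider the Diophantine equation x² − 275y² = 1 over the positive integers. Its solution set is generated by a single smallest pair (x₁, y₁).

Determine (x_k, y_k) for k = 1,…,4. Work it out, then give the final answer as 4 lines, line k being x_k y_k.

199 12
79201 4776
31521799 1900836
12545596801 756527952

d=275: √d = [16; 1,1,2,1,1,32] (ℓ=6, even), read p_5/q_5
i=0: a=16 ⇒ p=16, q=1
i=1: a=1 ⇒ p=17, q=1
i=2: a=1 ⇒ p=33, q=2
i=3: a=2 ⇒ p=83, q=5
i=4: a=1 ⇒ p=116, q=7
i=5: a=1 ⇒ p=199, q=12
fundamental: x₁=199, y₁=12  (since 39601 − 275·144 = 1)
(199+12√275)^2 = 79201 + 4776√275
(199+12√275)^3 = 31521799 + 1900836√275
(199+12√275)^4 = 12545596801 + 756527952√275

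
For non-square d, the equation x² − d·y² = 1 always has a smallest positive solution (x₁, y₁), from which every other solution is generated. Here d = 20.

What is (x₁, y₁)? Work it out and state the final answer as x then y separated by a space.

9 2

d=20: √d = [4; 2,8] (ℓ=2, even), read p_1/q_1
a_0=4:  p_0=4·1+0=4,  q_0=4·0+1=1
a_1=2:  p_1=2·4+1=9,  q_1=2·1+0=2
→ (9, 2).  Check: 9²=81, 20·2²=80, difference 1.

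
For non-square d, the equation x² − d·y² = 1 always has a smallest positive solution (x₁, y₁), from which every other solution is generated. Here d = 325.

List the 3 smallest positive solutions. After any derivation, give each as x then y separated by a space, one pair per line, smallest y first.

649 36
842401 46728
1093435849 60652908

√325 = [18; 36, …], period ℓ=1 (odd) → k=1
step 0: (18, 1)  from 18·(1,0) + (0,1)
step 1: (649, 36)  from 36·(18,1) + (1,0)
(x₁, y₁) = (649, 36);  649² − 325·36² = 1 ✓
k=2:  x_2 = 649·649+325·36·36 = 842401,  y_2 = 649·36+36·649 = 46728
k=3:  x_3 = 649·842401+325·36·46728 = 1093435849,  y_3 = 649·46728+36·842401 = 60652908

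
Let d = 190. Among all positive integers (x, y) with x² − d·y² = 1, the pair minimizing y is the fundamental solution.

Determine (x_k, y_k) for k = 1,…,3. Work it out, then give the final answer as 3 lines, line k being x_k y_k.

52021 3774
5412368881 392654508
563113683064981 40852560317562

√190 → a₀=13, period (1,3,1,1,1,…,3,1,26); ℓ=14 even so k=13
i=0: a=13 ⇒ p=13, q=1
…
i=2: a=3 ⇒ p=55, q=4
…
i=4: a=1 ⇒ p=124, q=9
i=5: a=1 ⇒ p=193, q=14
…
i=7: a=2 ⇒ p=1213, q=88
…
i=10: a=1 ⇒ p=7085, q=514
…
i=12: a=3 ⇒ p=40787, q=2959
i=13: a=1 ⇒ p=52021, q=3774
(x₁, y₁) = (52021, 3774);  52021² − 190·3774² = 1 ✓
n=2: (52021,3774)∘(52021,3774) = (52021·52021+190·3774·3774, 52021·3774+3774·52021) = (5412368881,392654508)
n=3: (5412368881,392654508)∘(52021,3774) = (52021·5412368881+190·3774·392654508, 52021·392654508+3774·5412368881) = (563113683064981,40852560317562)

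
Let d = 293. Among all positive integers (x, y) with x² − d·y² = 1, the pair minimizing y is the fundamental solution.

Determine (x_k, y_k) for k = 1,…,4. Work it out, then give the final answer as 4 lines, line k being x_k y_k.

12320649 719780
303596783562401 17736313474440
7481018815602612315849 437045785745090703340
184342013978870716056521769601 10769375446188914321717060880

d=293: √d = [17; 8,1,1,8,34] (ℓ=5, odd), read p_9/q_9
k=0  a_k=17  p_k/q_k = 17/1
…
k=3  a_k=1  p_k/q_k = 291/17
…
k=8  a_k=1  p_k/q_k = 1444507/84389
k=9  a_k=8  p_k/q_k = 12320649/719780
→ (12320649, 719780).  Check: 12320649²=151798391781201, 293·719780²=151798391781200, difference 1.
(12320649+719780√293)^2 = 303596783562401 + 17736313474440√293
(12320649+719780√293)^3 = 7481018815602612315849 + 437045785745090703340√293
(12320649+719780√293)^4 = 184342013978870716056521769601 + 10769375446188914321717060880√293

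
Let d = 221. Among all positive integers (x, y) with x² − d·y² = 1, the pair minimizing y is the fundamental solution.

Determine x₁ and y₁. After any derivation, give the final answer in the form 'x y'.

[14; 1,6,2,6,1,28] for √221; ℓ=6 ⇒ convergent index 5
i=0: a=14 ⇒ p=14, q=1
i=1: a=1 ⇒ p=15, q=1
…
i=4: a=6 ⇒ p=1442, q=97
i=5: a=1 ⇒ p=1665, q=112
(x₁, y₁) = (1665, 112);  1665² − 221·112² = 1 ✓

1665 112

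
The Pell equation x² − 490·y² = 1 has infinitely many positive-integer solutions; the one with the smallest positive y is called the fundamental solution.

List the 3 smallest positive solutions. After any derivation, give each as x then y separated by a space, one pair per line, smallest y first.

d=490: √d = [22; 7,2,1,4,4,4,1,2,7,44] (ℓ=10, even), read p_9/q_9
a_0=22:  p_0=22·1+0=22,  q_0=22·0+1=1
a_1=7:  p_1=7·22+1=155,  q_1=7·1+0=7
a_2=2:  p_2=2·155+22=332,  q_2=2·7+1=15
a_3=1:  p_3=1·332+155=487,  q_3=1·15+7=22
a_4=4:  p_4=4·487+332=2280,  q_4=4·22+15=103
a_5=4:  p_5=4·2280+487=9607,  q_5=4·103+22=434
a_6=4:  p_6=4·9607+2280=40708,  q_6=4·434+103=1839
a_7=1:  p_7=1·40708+9607=50315,  q_7=1·1839+434=2273
a_8=2:  p_8=2·50315+40708=141338,  q_8=2·2273+1839=6385
a_9=7:  p_9=7·141338+50315=1039681,  q_9=7·6385+2273=46968
(x₁, y₁) = (1039681, 46968);  1039681² − 490·46968² = 1 ✓
(1039681+46968√490)^2 = 2161873163521 + 97663474416√490
(1039681+46968√490)^3 = 4495316905044313921 + 203077717488555624√490

1039681 46968
2161873163521 97663474416
4495316905044313921 203077717488555624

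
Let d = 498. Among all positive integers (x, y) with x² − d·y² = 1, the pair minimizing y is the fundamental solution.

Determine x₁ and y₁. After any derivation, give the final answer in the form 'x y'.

d=498: √d = [22; 3,6,22,6,3,44] (ℓ=6, even), read p_5/q_5
step 0: (22, 1)  from 22·(1,0) + (0,1)
…
step 3: (9395, 421)  from 22·(424,19) + (67,3)
step 4: (56794, 2545)  from 6·(9395,421) + (424,19)
step 5: (179777, 8056)  from 3·(56794,2545) + (9395,421)
fundamental: x₁=179777, y₁=8056  (since 32319769729 − 498·64899136 = 1)

179777 8056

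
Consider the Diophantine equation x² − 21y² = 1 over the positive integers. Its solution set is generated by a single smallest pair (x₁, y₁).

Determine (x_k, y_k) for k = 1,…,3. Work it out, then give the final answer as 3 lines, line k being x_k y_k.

[4; 1,1,2,1,1,8] for √21; ℓ=6 ⇒ convergent index 5
i=0: a=4 ⇒ p=4, q=1
i=1: a=1 ⇒ p=5, q=1
i=2: a=1 ⇒ p=9, q=2
i=3: a=2 ⇒ p=23, q=5
i=4: a=1 ⇒ p=32, q=7
i=5: a=1 ⇒ p=55, q=12
(x₁, y₁) = (55, 12);  55² − 21·12² = 1 ✓
(55+12√21)^2 = 6049 + 1320√21
(55+12√21)^3 = 665335 + 145188√21

55 12
6049 1320
665335 145188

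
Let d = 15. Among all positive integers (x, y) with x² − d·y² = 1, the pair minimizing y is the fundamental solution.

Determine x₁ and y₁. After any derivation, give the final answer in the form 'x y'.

√15 = [3; 1,6, …], period ℓ=2 (even) → k=1
i=0: a=3 ⇒ p=3, q=1
i=1: a=1 ⇒ p=4, q=1
(x₁, y₁) = (4, 1);  4² − 15·1² = 1 ✓

4 1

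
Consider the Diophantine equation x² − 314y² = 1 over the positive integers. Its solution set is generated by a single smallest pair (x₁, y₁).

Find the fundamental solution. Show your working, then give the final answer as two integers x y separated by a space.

d=314: √d = [17; 1,2,1,1,2,1,34] (ℓ=7, odd), read p_13/q_13
a_0=17:  p_0=17·1+0=17,  q_0=17·0+1=1
a_1=1:  p_1=1·17+1=18,  q_1=1·1+0=1
…
a_3=1:  p_3=1·53+18=71,  q_3=1·3+1=4
…
a_5=2:  p_5=2·124+71=319,  q_5=2·7+4=18
…
a_12=2:  p_12=2·109882+62853=282617,  q_12=2·6201+3547=15949
a_13=1:  p_13=1·282617+109882=392499,  q_13=1·15949+6201=22150
→ (392499, 22150).  Check: 392499²=154055465001, 314·22150²=154055465000, difference 1.

392499 22150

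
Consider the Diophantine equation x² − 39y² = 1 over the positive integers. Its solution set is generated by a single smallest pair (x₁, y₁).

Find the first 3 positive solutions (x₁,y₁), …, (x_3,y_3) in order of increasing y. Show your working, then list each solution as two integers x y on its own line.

d=39: √d = [6; 4,12] (ℓ=2, even), read p_1/q_1
a_0=6:  p_0=6·1+0=6,  q_0=6·0+1=1
a_1=4:  p_1=4·6+1=25,  q_1=4·1+0=4
→ (25, 4).  Check: 25²=625, 39·4²=624, difference 1.
k=2:  x_2 = 25·25+39·4·4 = 1249,  y_2 = 25·4+4·25 = 200
k=3:  x_3 = 25·1249+39·4·200 = 62425,  y_3 = 25·200+4·1249 = 9996

25 4
1249 200
62425 9996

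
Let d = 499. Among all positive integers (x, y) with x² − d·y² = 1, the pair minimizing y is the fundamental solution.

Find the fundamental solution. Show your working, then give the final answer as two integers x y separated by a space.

4490 201

√499 → a₀=22, period (2,1,21,1,2,44); ℓ=6 even so k=5
step 0: (22, 1)  from 22·(1,0) + (0,1)
step 1: (45, 2)  from 2·(22,1) + (1,0)
…
step 4: (1519, 68)  from 1·(1452,65) + (67,3)
step 5: (4490, 201)  from 2·(1519,68) + (1452,65)
→ (4490, 201).  Check: 4490²=20160100, 499·201²=20160099, difference 1.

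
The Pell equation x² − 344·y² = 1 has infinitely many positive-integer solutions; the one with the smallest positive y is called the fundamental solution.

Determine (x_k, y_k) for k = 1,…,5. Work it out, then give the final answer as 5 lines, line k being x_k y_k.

[18; 1,1,4,1,3,1,4,1,1,36] for √344; ℓ=10 ⇒ convergent index 9
a_0=18:  p_0=18·1+0=18,  q_0=18·0+1=1
a_1=1:  p_1=1·18+1=19,  q_1=1·1+0=1
…
a_3=4:  p_3=4·37+19=167,  q_3=4·2+1=9
a_4=1:  p_4=1·167+37=204,  q_4=1·9+2=11
a_5=3:  p_5=3·204+167=779,  q_5=3·11+9=42
a_6=1:  p_6=1·779+204=983,  q_6=1·42+11=53
a_7=4:  p_7=4·983+779=4711,  q_7=4·53+42=254
a_8=1:  p_8=1·4711+983=5694,  q_8=1·254+53=307
a_9=1:  p_9=1·5694+4711=10405,  q_9=1·307+254=561
fundamental: x₁=10405, y₁=561  (since 108264025 − 344·314721 = 1)
k=2:  x_2 = 10405·10405+344·561·561 = 216528049,  y_2 = 10405·561+561·10405 = 11674410
k=3:  x_3 = 10405·216528049+344·561·11674410 = 4505948689285,  y_3 = 10405·11674410+561·216528049 = 242944471539
k=4:  x_4 = 10405·4505948689285+344·561·242944471539 = 93768792007492801,  y_4 = 10405·242944471539+561·4505948689285 = 5055674441052180
k=5:  x_5 = 10405·93768792007492801+344·561·5055674441052180 = 1951328557169976499525,  y_5 = 10405·5055674441052180+561·93768792007492801 = 105208584875351394261

10405 561
216528049 11674410
4505948689285 242944471539
93768792007492801 5055674441052180
1951328557169976499525 105208584875351394261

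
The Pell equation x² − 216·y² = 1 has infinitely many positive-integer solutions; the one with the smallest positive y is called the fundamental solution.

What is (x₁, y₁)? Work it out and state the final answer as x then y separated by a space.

√216 = [14; 1,2,3,2,1,28, …], period ℓ=6 (even) → k=5
step 0: (14, 1)  from 14·(1,0) + (0,1)
step 1: (15, 1)  from 1·(14,1) + (1,0)
step 2: (44, 3)  from 2·(15,1) + (14,1)
step 3: (147, 10)  from 3·(44,3) + (15,1)
step 4: (338, 23)  from 2·(147,10) + (44,3)
step 5: (485, 33)  from 1·(338,23) + (147,10)
(x₁, y₁) = (485, 33);  485² − 216·33² = 1 ✓

485 33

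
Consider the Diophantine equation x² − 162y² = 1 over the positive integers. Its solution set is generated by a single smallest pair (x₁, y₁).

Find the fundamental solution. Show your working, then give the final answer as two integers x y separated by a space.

[12; 1,2,1,2,12,2,1,2,1,24] for √162; ℓ=10 ⇒ convergent index 9
i=0: a=12 ⇒ p=12, q=1
…
i=3: a=1 ⇒ p=51, q=4
i=4: a=2 ⇒ p=140, q=11
…
i=6: a=2 ⇒ p=3602, q=283
…
i=8: a=2 ⇒ p=14268, q=1121
i=9: a=1 ⇒ p=19601, q=1540
→ (19601, 1540).  Check: 19601²=384199201, 162·1540²=384199200, difference 1.

19601 1540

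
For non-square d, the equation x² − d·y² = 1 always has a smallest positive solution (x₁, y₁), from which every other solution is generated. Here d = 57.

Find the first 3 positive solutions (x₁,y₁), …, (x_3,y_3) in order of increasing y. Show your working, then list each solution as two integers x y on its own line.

[7; 1,1,4,1,1,14] for √57; ℓ=6 ⇒ convergent index 5
a_0=7:  p_0=7·1+0=7,  q_0=7·0+1=1
a_1=1:  p_1=1·7+1=8,  q_1=1·1+0=1
a_2=1:  p_2=1·8+7=15,  q_2=1·1+1=2
a_3=4:  p_3=4·15+8=68,  q_3=4·2+1=9
a_4=1:  p_4=1·68+15=83,  q_4=1·9+2=11
a_5=1:  p_5=1·83+68=151,  q_5=1·11+9=20
(x₁, y₁) = (151, 20);  151² − 57·20² = 1 ✓
n=2: (151,20)∘(151,20) = (151·151+57·20·20, 151·20+20·151) = (45601,6040)
n=3: (45601,6040)∘(151,20) = (151·45601+57·20·6040, 151·6040+20·45601) = (13771351,1824060)

151 20
45601 6040
13771351 1824060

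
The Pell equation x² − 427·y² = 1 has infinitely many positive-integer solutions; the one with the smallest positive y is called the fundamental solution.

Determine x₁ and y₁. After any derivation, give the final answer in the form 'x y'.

62 3

√427 → a₀=20, period (1,1,1,40); ℓ=4 even so k=3
k=0  a_k=20  p_k/q_k = 20/1
k=1  a_k=1  p_k/q_k = 21/1
k=2  a_k=1  p_k/q_k = 41/2
k=3  a_k=1  p_k/q_k = 62/3
(x₁, y₁) = (62, 3);  62² − 427·3² = 1 ✓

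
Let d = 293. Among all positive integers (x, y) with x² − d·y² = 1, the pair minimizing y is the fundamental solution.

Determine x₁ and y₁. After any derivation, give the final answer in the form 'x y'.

√293 → a₀=17, period (8,1,1,8,34); ℓ=5 odd so k=9
a_0=17:  p_0=17·1+0=17,  q_0=17·0+1=1
a_1=8:  p_1=8·17+1=137,  q_1=8·1+0=8
…
a_3=1:  p_3=1·154+137=291,  q_3=1·9+8=17
a_4=8:  p_4=8·291+154=2482,  q_4=8·17+9=145
…
a_6=8:  p_6=8·84679+2482=679914,  q_6=8·4947+145=39721
…
a_8=1:  p_8=1·764593+679914=1444507,  q_8=1·44668+39721=84389
a_9=8:  p_9=8·1444507+764593=12320649,  q_9=8·84389+44668=719780
fundamental: x₁=12320649, y₁=719780  (since 151798391781201 − 293·518083248400 = 1)

12320649 719780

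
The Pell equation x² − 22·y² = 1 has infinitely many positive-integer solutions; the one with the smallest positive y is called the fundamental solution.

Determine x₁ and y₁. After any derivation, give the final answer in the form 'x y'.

√22 = [4; 1,2,4,2,1,8, …], period ℓ=6 (even) → k=5
step 0: (4, 1)  from 4·(1,0) + (0,1)
…
step 2: (14, 3)  from 2·(5,1) + (4,1)
step 3: (61, 13)  from 4·(14,3) + (5,1)
step 4: (136, 29)  from 2·(61,13) + (14,3)
step 5: (197, 42)  from 1·(136,29) + (61,13)
→ (197, 42).  Check: 197²=38809, 22·42²=38808, difference 1.

197 42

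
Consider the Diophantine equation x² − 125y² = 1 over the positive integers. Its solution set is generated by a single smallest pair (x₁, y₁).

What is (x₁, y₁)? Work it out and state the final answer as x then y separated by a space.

930249 83204

d=125: √d = [11; 5,1,1,5,22] (ℓ=5, odd), read p_9/q_9
k=0  a_k=11  p_k/q_k = 11/1
…
k=2  a_k=1  p_k/q_k = 67/6
k=3  a_k=1  p_k/q_k = 123/11
k=4  a_k=5  p_k/q_k = 682/61
…
k=8  a_k=1  p_k/q_k = 167761/15005
k=9  a_k=5  p_k/q_k = 930249/83204
(x₁, y₁) = (930249, 83204);  930249² − 125·83204² = 1 ✓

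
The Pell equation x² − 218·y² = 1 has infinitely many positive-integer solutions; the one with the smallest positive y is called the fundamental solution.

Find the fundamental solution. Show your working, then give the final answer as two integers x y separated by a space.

126003 8534

[14; 1,3,3,1,28] for √218; ℓ=5 ⇒ convergent index 9
k=0  a_k=14  p_k/q_k = 14/1
k=1  a_k=1  p_k/q_k = 15/1
k=2  a_k=3  p_k/q_k = 59/4
k=3  a_k=3  p_k/q_k = 192/13
k=4  a_k=1  p_k/q_k = 251/17
…
k=6  a_k=1  p_k/q_k = 7471/506
k=7  a_k=3  p_k/q_k = 29633/2007
k=8  a_k=3  p_k/q_k = 96370/6527
k=9  a_k=1  p_k/q_k = 126003/8534
fundamental: x₁=126003, y₁=8534  (since 15876756009 − 218·72829156 = 1)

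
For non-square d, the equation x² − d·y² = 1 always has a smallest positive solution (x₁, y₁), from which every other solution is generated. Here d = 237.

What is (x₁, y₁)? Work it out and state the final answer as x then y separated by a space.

228151 14820

√237 → a₀=15, period (2,1,1,7,10,7,1,1,2,30); ℓ=10 even so k=9
a_0=15:  p_0=15·1+0=15,  q_0=15·0+1=1
a_1=2:  p_1=2·15+1=31,  q_1=2·1+0=2
…
a_3=1:  p_3=1·46+31=77,  q_3=1·3+2=5
a_4=7:  p_4=7·77+46=585,  q_4=7·5+3=38
a_5=10:  p_5=10·585+77=5927,  q_5=10·38+5=385
a_6=7:  p_6=7·5927+585=42074,  q_6=7·385+38=2733
a_7=1:  p_7=1·42074+5927=48001,  q_7=1·2733+385=3118
a_8=1:  p_8=1·48001+42074=90075,  q_8=1·3118+2733=5851
a_9=2:  p_9=2·90075+48001=228151,  q_9=2·5851+3118=14820
fundamental: x₁=228151, y₁=14820  (since 52052878801 − 237·219632400 = 1)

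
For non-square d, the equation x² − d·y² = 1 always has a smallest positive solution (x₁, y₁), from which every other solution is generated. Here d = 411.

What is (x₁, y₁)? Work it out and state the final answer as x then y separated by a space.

d=411: √d = [20; 3,1,1,1,19,1,1,1,3,40] (ℓ=10, even), read p_9/q_9
step 0: (20, 1)  from 20·(1,0) + (0,1)
…
step 2: (81, 4)  from 1·(61,3) + (20,1)
…
step 4: (223, 11)  from 1·(142,7) + (81,4)
…
step 8: (13583, 670)  from 1·(8981,443) + (4602,227)
step 9: (49730, 2453)  from 3·(13583,670) + (8981,443)
fundamental: x₁=49730, y₁=2453  (since 2473072900 − 411·6017209 = 1)

49730 2453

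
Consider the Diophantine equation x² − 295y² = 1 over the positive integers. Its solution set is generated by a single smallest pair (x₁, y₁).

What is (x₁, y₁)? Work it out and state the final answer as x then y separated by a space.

d=295: √d = [17; 5,1,2,3,2,6,2,3,2,1,5,34] (ℓ=12, even), read p_11/q_11
step 0: (17, 1)  from 17·(1,0) + (0,1)
step 1: (86, 5)  from 5·(17,1) + (1,0)
step 2: (103, 6)  from 1·(86,5) + (17,1)
step 3: (292, 17)  from 2·(103,6) + (86,5)
step 4: (979, 57)  from 3·(292,17) + (103,6)
step 5: (2250, 131)  from 2·(979,57) + (292,17)
…
step 9: (247414, 14405)  from 2·(108103,6294) + (31208,1817)
step 10: (355517, 20699)  from 1·(247414,14405) + (108103,6294)
step 11: (2024999, 117900)  from 5·(355517,20699) + (247414,14405)
fundamental: x₁=2024999, y₁=117900  (since 4100620950001 − 295·13900410000 = 1)

2024999 117900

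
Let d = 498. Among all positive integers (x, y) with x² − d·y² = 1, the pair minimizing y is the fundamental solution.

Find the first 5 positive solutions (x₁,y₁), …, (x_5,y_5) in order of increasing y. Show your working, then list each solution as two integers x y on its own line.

d=498: √d = [22; 3,6,22,6,3,44] (ℓ=6, even), read p_5/q_5
a_0=22:  p_0=22·1+0=22,  q_0=22·0+1=1
a_1=3:  p_1=3·22+1=67,  q_1=3·1+0=3
a_2=6:  p_2=6·67+22=424,  q_2=6·3+1=19
…
a_4=6:  p_4=6·9395+424=56794,  q_4=6·421+19=2545
a_5=3:  p_5=3·56794+9395=179777,  q_5=3·2545+421=8056
(x₁, y₁) = (179777, 8056);  179777² − 498·8056² = 1 ✓
k=2:  x_2 = 179777·179777+498·8056·8056 = 64639539457,  y_2 = 179777·8056+8056·179777 = 2896567024
k=3:  x_3 = 179777·64639539457+498·8056·2896567024 = 23241404969742401,  y_3 = 179777·2896567024+8056·64639539457 = 1041472259739240
k=4:  x_4 = 179777·23241404969742401+498·8056·1041472259739240 = 8356540122426119709697,  y_4 = 179777·1041472259739240+8056·23241404969742401 = 374465516875386131936
k=5:  x_5 = 179777·8356540122426119709697+498·8056·374465516875386131936 = 3004627427155559641130652737,  y_5 = 179777·374465516875386131936+8056·8356540122426119709697 = 134640574453571113022377304

179777 8056
64639539457 2896567024
23241404969742401 1041472259739240
8356540122426119709697 374465516875386131936
3004627427155559641130652737 134640574453571113022377304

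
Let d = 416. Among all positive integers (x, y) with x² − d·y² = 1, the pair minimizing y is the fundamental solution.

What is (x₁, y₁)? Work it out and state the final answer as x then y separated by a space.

√416 = [20; 2,1,1,9,1,1,2,40, …], period ℓ=8 (even) → k=7
step 0: (20, 1)  from 20·(1,0) + (0,1)
step 1: (41, 2)  from 2·(20,1) + (1,0)
…
step 3: (102, 5)  from 1·(61,3) + (41,2)
step 4: (979, 48)  from 9·(102,5) + (61,3)
step 5: (1081, 53)  from 1·(979,48) + (102,5)
step 6: (2060, 101)  from 1·(1081,53) + (979,48)
step 7: (5201, 255)  from 2·(2060,101) + (1081,53)
→ (5201, 255).  Check: 5201²=27050401, 416·255²=27050400, difference 1.

5201 255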